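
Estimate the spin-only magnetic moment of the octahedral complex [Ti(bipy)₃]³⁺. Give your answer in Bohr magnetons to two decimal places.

1.73 Bohr magnetons

bipy is neutral, so the +3 overall charge sits on Ti: oxidation state +3.
Ti is in group 4, so Ti³⁺ is d¹ (4 − 3 = 1).
Configuration: t2g^1 e_g^0 → 1 unpaired electron.
μ(spin-only) = √[1(1+2)] = √3 ≈ 1.73 Bohr magnetons.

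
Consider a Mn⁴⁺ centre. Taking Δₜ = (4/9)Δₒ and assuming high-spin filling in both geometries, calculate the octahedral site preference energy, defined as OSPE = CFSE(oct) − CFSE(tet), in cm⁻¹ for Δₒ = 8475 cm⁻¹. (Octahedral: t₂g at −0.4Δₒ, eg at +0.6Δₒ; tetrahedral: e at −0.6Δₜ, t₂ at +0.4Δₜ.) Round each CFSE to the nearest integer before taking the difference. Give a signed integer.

Mn⁴⁺: group 7, so d-count = 7 − 4 = 3.
In an octahedral site d³ (HS) is t2g^3 e_g^0, giving CFSE(oct) = -1.2Δₒ = -10170 cm⁻¹.
Tetrahedral e^2 t2^1 gives -0.8Δₜ = -0.8 × (4/9) × 8475 = -3013 cm⁻¹.
OSPE = -10170 − (-3013) = -7157 cm⁻¹.

-7157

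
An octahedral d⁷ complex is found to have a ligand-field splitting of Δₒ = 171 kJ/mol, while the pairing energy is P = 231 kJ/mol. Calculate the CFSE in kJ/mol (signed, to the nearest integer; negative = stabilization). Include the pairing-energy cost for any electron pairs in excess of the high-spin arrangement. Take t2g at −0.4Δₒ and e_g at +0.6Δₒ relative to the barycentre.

-137

Here Δₒ < P (171 < 231), so the high-spin state is favoured.
Filling d⁷ accordingly: t2g^5 e_g^2.
Orbital CFSE = -0.8Δₒ = -0.8 × 171 = -137 kJ/mol.
High-spin has no excess pairs, so no pairing correction applies.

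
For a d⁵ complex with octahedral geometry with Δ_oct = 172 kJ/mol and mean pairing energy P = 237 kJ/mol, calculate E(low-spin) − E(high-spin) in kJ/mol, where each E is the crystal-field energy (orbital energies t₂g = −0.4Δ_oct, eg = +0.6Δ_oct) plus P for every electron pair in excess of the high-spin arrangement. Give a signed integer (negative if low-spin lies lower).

In the high-spin limit (t₂g³ eg²) the orbital term is 0.0Δ_oct = 0 kJ/mol, with no excess pairing.
Low-spin t₂g⁵ eg⁰ gives -2.0Δ_oct = -344 kJ/mol, but forming 2 extra pairs costs 2P = 474 kJ/mol, so E(LS) = -344 + 474 = 130 kJ/mol.
Thus E(LS) − E(HS) = 130 kJ/mol.

130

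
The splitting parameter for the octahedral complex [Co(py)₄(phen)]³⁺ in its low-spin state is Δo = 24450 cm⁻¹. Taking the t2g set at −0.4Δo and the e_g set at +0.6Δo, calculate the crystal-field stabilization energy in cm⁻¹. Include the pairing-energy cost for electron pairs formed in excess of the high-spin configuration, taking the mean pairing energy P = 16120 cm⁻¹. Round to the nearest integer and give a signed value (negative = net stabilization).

-26440

Ligand charges: 4×(+0) from py and 1×(+0) from phen sum to +0; with overall charge +3, Co is +3.
Co is in group 9, so Co³⁺ is d⁶ (9 − 3 = 6).
Configuration: t2g^6 e_g^0.
The orbital stabilization is -2.4Δo = -2.4 × 24450 = -58680 cm⁻¹.
Pairing penalty: 3 pairs vs 1 in the high-spin reference → 2 extra × P = 32240 cm⁻¹.
Overall CFSE = -58680 + 32240 = -26440 cm⁻¹.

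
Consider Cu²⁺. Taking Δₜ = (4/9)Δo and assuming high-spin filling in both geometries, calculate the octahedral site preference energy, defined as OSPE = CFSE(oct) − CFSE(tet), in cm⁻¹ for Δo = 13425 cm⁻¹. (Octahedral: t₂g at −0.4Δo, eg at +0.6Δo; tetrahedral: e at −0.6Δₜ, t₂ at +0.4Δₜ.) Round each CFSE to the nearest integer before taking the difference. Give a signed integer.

-5668

Cu is in group 11, so Cu²⁺ is d⁹ (11 − 2 = 9).
Octahedral (high-spin): t₂g⁶ eg³, CFSE = 6(−0.4) + 3(+0.6) = -0.6Δo = -0.6 × 13425 = -8055 cm⁻¹.
In a tetrahedral site the filling is e⁴ t₂⁵: CFSE(tet) = -0.4Δₜ = -0.4 × (4/9)(13425) = -2387 cm⁻¹.
Subtracting, OSPE = -8055 − (-2387) = -5668 cm⁻¹.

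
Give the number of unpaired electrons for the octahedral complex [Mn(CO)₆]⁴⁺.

3

CO is neutral, so the +4 overall charge sits on Mn: oxidation state +4.
Mn is in group 7, so Mn⁴⁺ is d³ (7 − 4 = 3).
For octahedral d³ the high- and low-spin configurations coincide.
Configuration: t₂g³ eg⁰, giving 3 unpaired electrons.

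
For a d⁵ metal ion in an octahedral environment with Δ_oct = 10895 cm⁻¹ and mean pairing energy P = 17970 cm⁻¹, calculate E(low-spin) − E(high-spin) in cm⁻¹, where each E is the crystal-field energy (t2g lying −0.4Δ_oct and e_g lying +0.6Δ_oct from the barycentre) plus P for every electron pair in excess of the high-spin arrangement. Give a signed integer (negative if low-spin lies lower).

High-spin: t2g^3 e_g^2, CFSE = 0.0Δ_oct = 0 cm⁻¹.
Low-spin t2g^5 e_g^0 gives -2.0Δ_oct = -21790 cm⁻¹, but forming 2 extra pairs costs 2P = 35940 cm⁻¹, so E(LS) = -21790 + 35940 = 14150 cm⁻¹.
Thus E(LS) − E(HS) = 14150 cm⁻¹.

14150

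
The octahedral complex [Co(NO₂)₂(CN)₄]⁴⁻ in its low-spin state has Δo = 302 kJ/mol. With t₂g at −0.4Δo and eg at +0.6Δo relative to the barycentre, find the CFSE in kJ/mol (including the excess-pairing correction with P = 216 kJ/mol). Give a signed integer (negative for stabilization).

-328

Ligand charges: 2×(-1) from NO₂⁻ and 4×(-1) from CN⁻ sum to -6; with overall charge -4, Co is +2.
Co is in group 9, so Co²⁺ is d⁷ (9 − 2 = 7).
The d⁷ electrons fill as t₂g⁶ eg¹.
CFSE(orbital) = 6×(-0.4Δo) + 1×(0.6Δo) = -1.8Δo; with Δo = 302 kJ/mol that is -544 kJ/mol.
High-spin d⁷ would be t₂g⁵ eg² with 2 pairs; low-spin has 3, so 1 excess pair costs +1P = +216 kJ/mol.
Overall CFSE = -544 + 216 = -328 kJ/mol.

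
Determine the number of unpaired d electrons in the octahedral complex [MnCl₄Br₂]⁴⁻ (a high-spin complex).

Ligand charges: 4×(-1) from Cl⁻ and 2×(-1) from Br⁻ sum to -6; with overall charge -4, Mn is +2.
Mn is in group 7, so Mn²⁺ is d⁵ (7 − 2 = 5).
Configuration: t₂g³ eg², giving 5 unpaired electrons.

5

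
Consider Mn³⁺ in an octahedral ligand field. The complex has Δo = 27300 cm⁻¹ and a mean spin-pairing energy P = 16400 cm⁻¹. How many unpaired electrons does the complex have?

Group 7 minus oxidation state +3 gives a d⁴ configuration for Mn³⁺.
With Δo > P the complex is low-spin.
Filling d⁴ accordingly: t2g^4 e_g^0.
Unpaired electrons: 2.

2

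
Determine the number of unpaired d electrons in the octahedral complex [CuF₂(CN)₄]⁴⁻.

1

Ligand charges: 2×(-1) from F⁻ and 4×(-1) from CN⁻ sum to -6; with overall charge -4, Cu is +2.
Group 11 minus oxidation state +2 gives a d⁹ configuration for Cu²⁺.
Configuration: t₂g⁶ eg³, giving 1 unpaired electron.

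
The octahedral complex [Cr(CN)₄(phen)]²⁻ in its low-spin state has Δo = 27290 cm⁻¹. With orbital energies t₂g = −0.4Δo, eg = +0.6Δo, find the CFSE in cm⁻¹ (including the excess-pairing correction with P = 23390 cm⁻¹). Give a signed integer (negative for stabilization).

Ligand charges: 4×(-1) from CN⁻ and 1×(+0) from phen sum to -4; with overall charge -2, Cr is +2.
Cr sits in group 6; removing 2 electrons leaves Cr²⁺ with 6 − 2 = 4 d electrons.
Configuration: t₂g⁴ eg⁰.
The orbital stabilization is -1.6Δo = -1.6 × 27290 = -43664 cm⁻¹.
Pairing penalty: 1 pair vs 0 in the high-spin reference → 1 extra × P = 23390 cm⁻¹.
Combining: -43664 + 23390 = -20274 cm⁻¹.

-20274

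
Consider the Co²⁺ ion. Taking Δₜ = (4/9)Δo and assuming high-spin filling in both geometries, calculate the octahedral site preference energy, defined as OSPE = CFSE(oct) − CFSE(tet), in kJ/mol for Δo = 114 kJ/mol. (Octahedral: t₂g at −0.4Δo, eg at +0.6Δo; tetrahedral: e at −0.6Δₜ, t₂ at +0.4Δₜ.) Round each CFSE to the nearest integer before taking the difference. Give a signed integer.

Co sits in group 9; removing 2 electrons leaves Co²⁺ with 9 − 2 = 7 d electrons.
In an octahedral site d⁷ (HS) is t2g^5 e_g^2, giving CFSE(oct) = -0.8Δo = -91 kJ/mol.
In a tetrahedral site the filling is e^4 t2^3: CFSE(tet) = -1.2Δₜ = -1.2 × (4/9)(114) = -61 kJ/mol.
OSPE = -91 − (-61) = -30 kJ/mol.

-30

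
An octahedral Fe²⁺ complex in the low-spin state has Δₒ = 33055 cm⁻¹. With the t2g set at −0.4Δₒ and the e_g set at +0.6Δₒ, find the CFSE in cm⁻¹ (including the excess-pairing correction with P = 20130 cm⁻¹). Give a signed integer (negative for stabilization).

-39072

Fe sits in group 8; removing 2 electrons leaves Fe²⁺ with 8 − 2 = 6 d electrons.
Configuration: t2g^6 e_g^0.
The orbital stabilization is -2.4Δₒ = -2.4 × 33055 = -79332 cm⁻¹.
Pairing penalty: 3 pairs vs 1 in the high-spin reference → 2 extra × P = 40260 cm⁻¹.
Combining: -79332 + 40260 = -39072 cm⁻¹.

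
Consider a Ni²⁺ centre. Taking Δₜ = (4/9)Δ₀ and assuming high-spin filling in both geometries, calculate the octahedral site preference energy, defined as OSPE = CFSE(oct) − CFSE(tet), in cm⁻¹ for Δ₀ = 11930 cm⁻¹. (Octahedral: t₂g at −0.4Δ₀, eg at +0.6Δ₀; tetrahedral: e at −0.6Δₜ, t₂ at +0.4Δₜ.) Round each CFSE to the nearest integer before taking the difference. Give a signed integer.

Group 10 minus oxidation state +2 gives a d⁸ configuration for Ni²⁺.
Octahedral high-spin t₂g⁶ eg²: CFSE = -1.2 × 11930 = -14316 cm⁻¹.
Tetrahedral e⁴ t₂⁴ gives -0.8Δₜ = -0.8 × (4/9) × 11930 = -4242 cm⁻¹.
OSPE = CFSE(oct) − CFSE(tet) = -14316 − (-4242) = -10074 cm⁻¹.

-10074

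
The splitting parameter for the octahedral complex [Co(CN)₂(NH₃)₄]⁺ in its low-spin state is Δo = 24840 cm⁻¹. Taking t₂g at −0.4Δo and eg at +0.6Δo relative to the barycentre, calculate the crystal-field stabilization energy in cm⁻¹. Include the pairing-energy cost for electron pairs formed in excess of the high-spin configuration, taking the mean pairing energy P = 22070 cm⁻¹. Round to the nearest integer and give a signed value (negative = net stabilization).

-15476

Ligand charges: 2×(-1) from CN⁻ and 4×(+0) from NH₃ sum to -2; with overall charge +1, Co is +3.
Group 9 minus oxidation state +3 gives a d⁶ configuration for Co³⁺.
Electron filling gives t₂g⁶ eg⁰.
Orbital CFSE = 6(-0.4) + 0(0.6) = -2.4Δo = -2.4 × 24840 = -59616 cm⁻¹.
Relative to high-spin t₂g⁴ eg² (1 paired), the low-spin configuration has 2 additional pairs, contributing +2 × 22070 = +44140 cm⁻¹.
Combining: -59616 + 44140 = -15476 cm⁻¹.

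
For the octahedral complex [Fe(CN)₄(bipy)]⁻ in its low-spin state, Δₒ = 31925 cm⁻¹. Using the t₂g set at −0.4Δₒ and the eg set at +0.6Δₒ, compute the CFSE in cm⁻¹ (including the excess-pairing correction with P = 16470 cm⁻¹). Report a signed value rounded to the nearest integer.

-30910

Ligand charges: 4×(-1) from CN⁻ and 1×(+0) from bipy sum to -4; with overall charge -1, Fe is +3.
Fe is in group 8, so Fe³⁺ is d⁵ (8 − 3 = 5).
Electron filling gives t₂g⁵ eg⁰.
CFSE(orbital) = 5×(-0.4Δₒ) + 0×(0.6Δₒ) = -2.0Δₒ; with Δₒ = 31925 cm⁻¹ that is -63850 cm⁻¹.
High-spin d⁵ would be t₂g³ eg² with 0 pairs; low-spin has 2, so 2 excess pairs cost +2P = +32940 cm⁻¹.
Net CFSE = -63850 + 32940 = -30910 cm⁻¹.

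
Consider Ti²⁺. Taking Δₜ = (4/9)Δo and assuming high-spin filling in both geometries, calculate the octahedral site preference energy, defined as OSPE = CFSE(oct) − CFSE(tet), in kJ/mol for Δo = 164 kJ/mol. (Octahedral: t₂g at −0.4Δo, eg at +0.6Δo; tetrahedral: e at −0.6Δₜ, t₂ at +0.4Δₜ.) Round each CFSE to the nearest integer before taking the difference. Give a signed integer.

-44

Ti sits in group 4; removing 2 electrons leaves Ti²⁺ with 4 − 2 = 2 d electrons.
In an octahedral site d² (HS) is t2g^2 e_g^0, giving CFSE(oct) = -0.8Δo = -131 kJ/mol.
Tetrahedral: e^2 t2^0, CFSE = 2(−0.6) + 0(+0.4) = -1.2Δₜ = -1.2 × (4/9) × 164 = -87 kJ/mol.
OSPE = -131 − (-87) = -44 kJ/mol.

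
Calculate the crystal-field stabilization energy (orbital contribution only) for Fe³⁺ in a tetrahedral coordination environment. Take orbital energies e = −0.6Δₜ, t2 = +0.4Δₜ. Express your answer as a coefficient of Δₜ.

Fe sits in group 8; removing 3 electrons leaves Fe³⁺ with 8 − 3 = 5 d electrons.
Tetrahedral splitting is small, so the complex is high-spin.
Configuration: e^2 t2^3.
CFSE = 2(-0.6Δₜ) + 3(0.4Δₜ) = -1.2Δₜ + 1.2Δₜ = 0.0Δₜ.

0.0 Δₜ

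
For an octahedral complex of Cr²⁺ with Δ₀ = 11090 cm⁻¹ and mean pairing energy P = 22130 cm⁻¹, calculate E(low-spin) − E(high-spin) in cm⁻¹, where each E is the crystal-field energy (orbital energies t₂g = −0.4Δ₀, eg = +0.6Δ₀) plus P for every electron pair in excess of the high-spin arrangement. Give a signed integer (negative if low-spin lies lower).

11040

Cr is in group 6, so Cr²⁺ is d⁴ (6 − 2 = 4).
In the high-spin limit (t₂g³ eg¹) the orbital term is -0.6Δ₀ = -6654 cm⁻¹, with no excess pairing.
Low-spin t₂g⁴ eg⁰ gives -1.6Δ₀ = -17744 cm⁻¹, but forming 1 extra pair costs 1P = 22130 cm⁻¹, so E(LS) = -17744 + 22130 = 4386 cm⁻¹.
E(LS) − E(HS) = 4386 − (-6654) = 11040 cm⁻¹.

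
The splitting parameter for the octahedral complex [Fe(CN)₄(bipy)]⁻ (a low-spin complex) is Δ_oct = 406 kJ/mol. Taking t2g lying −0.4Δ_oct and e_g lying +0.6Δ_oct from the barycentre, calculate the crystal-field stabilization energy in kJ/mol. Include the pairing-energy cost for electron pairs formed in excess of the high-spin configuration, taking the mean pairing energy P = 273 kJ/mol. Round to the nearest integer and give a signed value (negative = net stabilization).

Ligand charges: 4×(-1) from CN⁻ and 1×(+0) from bipy sum to -4; with overall charge -1, Fe is +3.
Fe sits in group 8; removing 3 electrons leaves Fe³⁺ with 8 − 3 = 5 d electrons.
The d⁵ electrons fill as t2g^5 e_g^0.
The orbital stabilization is -2.0Δ_oct = -2.0 × 406 = -812 kJ/mol.
Relative to high-spin t2g^3 e_g^2 (0 paired), the low-spin configuration has 2 additional pairs, contributing +2 × 273 = +546 kJ/mol.
Net CFSE = -812 + 546 = -266 kJ/mol.

-266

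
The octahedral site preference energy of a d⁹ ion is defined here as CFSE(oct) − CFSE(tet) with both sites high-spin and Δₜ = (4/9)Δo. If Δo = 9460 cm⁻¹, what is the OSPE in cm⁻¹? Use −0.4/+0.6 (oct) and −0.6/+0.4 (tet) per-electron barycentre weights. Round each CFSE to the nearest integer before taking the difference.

Octahedral high-spin t2g^6 e_g^3: CFSE = -0.6 × 9460 = -5676 cm⁻¹.
Tetrahedral: e^4 t2^5, CFSE = 4(−0.6) + 5(+0.4) = -0.4Δₜ = -0.4 × (4/9) × 9460 = -1682 cm⁻¹.
OSPE = CFSE(oct) − CFSE(tet) = -5676 − (-1682) = -3994 cm⁻¹.

-3994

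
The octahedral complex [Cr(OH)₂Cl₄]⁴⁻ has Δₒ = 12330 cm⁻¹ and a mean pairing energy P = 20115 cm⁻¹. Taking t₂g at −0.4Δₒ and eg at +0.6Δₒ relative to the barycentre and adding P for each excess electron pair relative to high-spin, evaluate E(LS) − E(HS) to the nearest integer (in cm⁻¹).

7785

Ligand charges: 2×(-1) from OH⁻ and 4×(-1) from Cl⁻ sum to -6; with overall charge -4, Cr is +2.
Group 6 minus oxidation state +2 gives a d⁴ configuration for Cr²⁺.
High-spin d⁴ fills as t₂g³ eg¹ with CFSE 3(−0.4) + 1(+0.6) = -0.6Δₒ = -7398 cm⁻¹.
For low-spin the configuration is t₂g⁴ eg⁰: orbital energy -1.6 × 12330 = -19728 cm⁻¹, and 1 additional pair relative to high-spin adds 20115 cm⁻¹, giving 387 cm⁻¹.
The difference is 387 − (-7398) = 7785 cm⁻¹, so high-spin lies lower.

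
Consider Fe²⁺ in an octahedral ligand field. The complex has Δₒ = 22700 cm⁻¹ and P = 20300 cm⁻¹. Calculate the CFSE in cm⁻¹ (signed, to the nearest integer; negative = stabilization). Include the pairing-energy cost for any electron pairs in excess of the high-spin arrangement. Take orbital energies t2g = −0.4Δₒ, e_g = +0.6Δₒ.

-13880

Group 8 minus oxidation state +2 gives a d⁶ configuration for Fe²⁺.
With Δₒ > P the complex is low-spin.
Filling d⁶ accordingly: t2g^6 e_g^0.
Orbital CFSE = -2.4Δₒ = -2.4 × 22700 = -54480 cm⁻¹.
Excess pairs vs high-spin: 3 − 1 = 2; pairing cost = +40600 cm⁻¹.
Net CFSE = -54480 + 40600 = -13880 cm⁻¹.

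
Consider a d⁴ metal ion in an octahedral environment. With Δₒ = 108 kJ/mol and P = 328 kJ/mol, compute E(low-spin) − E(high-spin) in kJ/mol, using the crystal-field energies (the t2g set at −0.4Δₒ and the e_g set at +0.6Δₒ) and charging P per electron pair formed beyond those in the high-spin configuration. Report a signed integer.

220

High-spin d⁴ fills as t2g^3 e_g^1 with CFSE 3(−0.4) + 1(+0.6) = -0.6Δₒ = -65 kJ/mol.
For low-spin the configuration is t2g^4 e_g^0: orbital energy -1.6 × 108 = -173 kJ/mol, and 1 additional pair relative to high-spin adds 328 kJ/mol, giving 155 kJ/mol.
Thus E(LS) − E(HS) = 220 kJ/mol.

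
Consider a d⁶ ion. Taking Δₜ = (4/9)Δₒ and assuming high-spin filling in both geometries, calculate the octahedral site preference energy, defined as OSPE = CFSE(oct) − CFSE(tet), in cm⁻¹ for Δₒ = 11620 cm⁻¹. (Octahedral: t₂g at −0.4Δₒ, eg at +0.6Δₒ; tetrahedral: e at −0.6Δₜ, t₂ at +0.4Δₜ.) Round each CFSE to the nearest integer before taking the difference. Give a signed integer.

Octahedral high-spin t₂g⁴ eg²: CFSE = -0.4 × 11620 = -4648 cm⁻¹.
Tetrahedral: e³ t₂³, CFSE = 3(−0.6) + 3(+0.4) = -0.6Δₜ = -0.6 × (4/9) × 11620 = -3099 cm⁻¹.
Subtracting, OSPE = -4648 − (-3099) = -1549 cm⁻¹.

-1549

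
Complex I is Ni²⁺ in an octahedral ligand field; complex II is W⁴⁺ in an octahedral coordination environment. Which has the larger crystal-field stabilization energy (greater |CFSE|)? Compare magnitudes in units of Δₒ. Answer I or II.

I

I: Ni is in group 10, so Ni²⁺ is d⁸ (10 − 2 = 8); t2g^6 e_g^2, CFSE = -1.2Δₒ.
II: W⁴⁺: group 6, so d-count = 6 − 4 = 2; For octahedral d² the high- and low-spin configurations coincide; t₂g² eg⁰, CFSE = -0.8Δₒ.
So I has the larger |CFSE|.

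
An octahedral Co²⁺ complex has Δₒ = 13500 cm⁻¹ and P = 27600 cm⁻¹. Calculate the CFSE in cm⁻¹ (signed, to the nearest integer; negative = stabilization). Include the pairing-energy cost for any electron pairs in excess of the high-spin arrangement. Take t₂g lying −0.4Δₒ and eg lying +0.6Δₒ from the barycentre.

Group 9 minus oxidation state +2 gives a d⁷ configuration for Co²⁺.
Since Δₒ = 13500 cm⁻¹ < P = 27600 cm⁻¹, the complex adopts the high-spin configuration.
That gives t₂g⁵ eg².
Orbital CFSE = -0.8Δₒ = -0.8 × 13500 = -10800 cm⁻¹.
High-spin has no excess pairs, so no pairing correction applies.

-10800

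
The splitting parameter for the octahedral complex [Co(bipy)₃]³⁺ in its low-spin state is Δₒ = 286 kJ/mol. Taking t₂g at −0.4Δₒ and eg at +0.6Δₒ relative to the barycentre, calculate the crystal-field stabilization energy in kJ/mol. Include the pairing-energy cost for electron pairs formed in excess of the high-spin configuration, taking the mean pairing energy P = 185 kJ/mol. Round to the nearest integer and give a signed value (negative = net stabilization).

-316

bipy is neutral, so the +3 overall charge sits on Co: oxidation state +3.
Co is in group 9, so Co³⁺ is d⁶ (9 − 3 = 6).
The d⁶ electrons fill as t₂g⁶ eg⁰.
The orbital stabilization is -2.4Δₒ = -2.4 × 286 = -686 kJ/mol.
High-spin d⁶ would be t₂g⁴ eg² with 1 pair; low-spin has 3, so 2 excess pairs cost +2P = +370 kJ/mol.
Net CFSE = -686 + 370 = -316 kJ/mol.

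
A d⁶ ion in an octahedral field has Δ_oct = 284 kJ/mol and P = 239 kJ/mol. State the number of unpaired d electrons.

Since Δ_oct = 284 kJ/mol > P = 239 kJ/mol, the complex adopts the low-spin configuration.
Configuration: t2g^6 e_g^0.
Unpaired electrons: 0.

0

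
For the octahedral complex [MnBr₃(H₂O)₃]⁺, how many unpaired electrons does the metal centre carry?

3

Ligand charges: 3×(-1) from Br⁻ and 3×(+0) from H₂O sum to -3; with overall charge +1, Mn is +4.
Mn is in group 7, so Mn⁴⁺ is d³ (7 − 4 = 3).
Configuration: t2g^3 e_g^0, giving 3 unpaired electrons.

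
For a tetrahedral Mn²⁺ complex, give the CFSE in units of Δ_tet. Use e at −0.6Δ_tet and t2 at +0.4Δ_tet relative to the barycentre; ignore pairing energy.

0.0 Δ_tet

Mn is in group 7, so Mn²⁺ is d⁵ (7 − 2 = 5).
Tetrahedral splitting is small, so the complex is high-spin.
Configuration: e^2 t2^3.
CFSE = 2(-0.6Δ_tet) + 3(0.4Δ_tet) = -1.2Δ_tet + 1.2Δ_tet = 0.0Δ_tet.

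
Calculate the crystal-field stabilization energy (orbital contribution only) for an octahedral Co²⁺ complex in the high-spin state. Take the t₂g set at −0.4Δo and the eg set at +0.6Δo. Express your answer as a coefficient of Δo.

Co²⁺: group 9, so d-count = 9 − 2 = 7.
Configuration: t₂g⁵ eg².
CFSE = 5(-0.4Δo) + 2(0.6Δo) = -2.0Δo + 1.2Δo = -0.8Δo.

-0.8 Δo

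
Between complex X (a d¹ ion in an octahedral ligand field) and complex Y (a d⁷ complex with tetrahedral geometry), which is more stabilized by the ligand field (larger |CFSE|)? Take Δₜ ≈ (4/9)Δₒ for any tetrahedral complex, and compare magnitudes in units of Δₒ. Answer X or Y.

Y

X: t2g^1 e_g^0, CFSE = -0.4Δₒ.
Y: Tetrahedral fields are weak (Δₜ ≈ 4/9 Δₒ), so electrons fill high-spin; e^4 t2^3, CFSE = -1.2Δₜ ≈ -0.53Δₒ.
So Y has the larger |CFSE|.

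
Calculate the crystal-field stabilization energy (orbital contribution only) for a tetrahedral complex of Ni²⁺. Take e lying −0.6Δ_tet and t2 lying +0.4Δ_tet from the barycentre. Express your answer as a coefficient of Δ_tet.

-0.8 Δ_tet

Ni is in group 10, so Ni²⁺ is d⁸ (10 − 2 = 8).
Tetrahedral fields are weak (Δₜ ≈ 4/9 Δₒ), so electrons fill high-spin.
Configuration: e^4 t2^4.
CFSE = 4(-0.6Δ_tet) + 4(0.4Δ_tet) = -2.4Δ_tet + 1.6Δ_tet = -0.8Δ_tet.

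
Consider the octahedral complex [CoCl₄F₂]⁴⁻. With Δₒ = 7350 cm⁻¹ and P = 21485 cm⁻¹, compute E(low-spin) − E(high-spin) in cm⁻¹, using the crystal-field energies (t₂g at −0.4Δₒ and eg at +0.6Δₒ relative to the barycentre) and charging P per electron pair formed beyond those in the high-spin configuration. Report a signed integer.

Ligand charges: 4×(-1) from Cl⁻ and 2×(-1) from F⁻ sum to -6; with overall charge -4, Co is +2.
Co sits in group 9; removing 2 electrons leaves Co²⁺ with 9 − 2 = 7 d electrons.
High-spin: t₂g⁵ eg², CFSE = -0.8Δₒ = -5880 cm⁻¹.
Low-spin t₂g⁶ eg¹ gives -1.8Δₒ = -13230 cm⁻¹, but forming 1 extra pair costs 1P = 21485 cm⁻¹, so E(LS) = -13230 + 21485 = 8255 cm⁻¹.
Thus E(LS) − E(HS) = 14135 cm⁻¹.

14135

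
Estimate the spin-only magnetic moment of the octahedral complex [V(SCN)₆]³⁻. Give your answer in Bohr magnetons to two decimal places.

2.83 Bohr magnetons

Each SCN⁻ contributes -1; 6 × (-1) = -6. With overall charge -3, V is in the +3 oxidation state.
V sits in group 5; removing 3 electrons leaves V³⁺ with 5 − 3 = 2 d electrons.
For octahedral d² the high- and low-spin configurations coincide.
Configuration: t₂g² eg⁰ → 2 unpaired electrons.
μ(spin-only) = √[2(2+2)] = √8 ≈ 2.83 Bohr magnetons.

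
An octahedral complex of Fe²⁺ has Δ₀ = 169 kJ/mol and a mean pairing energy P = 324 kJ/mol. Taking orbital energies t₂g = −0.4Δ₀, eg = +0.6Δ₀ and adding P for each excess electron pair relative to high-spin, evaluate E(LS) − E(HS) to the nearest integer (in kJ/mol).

310

Fe sits in group 8; removing 2 electrons leaves Fe²⁺ with 8 − 2 = 6 d electrons.
High-spin: t₂g⁴ eg², CFSE = -0.4Δ₀ = -68 kJ/mol.
For low-spin the configuration is t₂g⁶ eg⁰: orbital energy -2.4 × 169 = -406 kJ/mol, and 2 additional pairs relative to high-spin add 648 kJ/mol, giving 242 kJ/mol.
The difference is 242 − (-68) = 310 kJ/mol, so high-spin lies lower.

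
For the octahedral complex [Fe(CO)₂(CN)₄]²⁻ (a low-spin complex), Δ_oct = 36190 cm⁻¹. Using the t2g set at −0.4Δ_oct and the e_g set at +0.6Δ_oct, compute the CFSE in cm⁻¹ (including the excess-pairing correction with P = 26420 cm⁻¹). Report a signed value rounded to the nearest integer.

Ligand charges: 2×(+0) from CO and 4×(-1) from CN⁻ sum to -4; with overall charge -2, Fe is +2.
Fe is in group 8, so Fe²⁺ is d⁶ (8 − 2 = 6).
The d⁶ electrons fill as t2g^6 e_g^0.
The orbital stabilization is -2.4Δ_oct = -2.4 × 36190 = -86856 cm⁻¹.
Pairing penalty: 3 pairs vs 1 in the high-spin reference → 2 extra × P = 52840 cm⁻¹.
Combining: -86856 + 52840 = -34016 cm⁻¹.

-34016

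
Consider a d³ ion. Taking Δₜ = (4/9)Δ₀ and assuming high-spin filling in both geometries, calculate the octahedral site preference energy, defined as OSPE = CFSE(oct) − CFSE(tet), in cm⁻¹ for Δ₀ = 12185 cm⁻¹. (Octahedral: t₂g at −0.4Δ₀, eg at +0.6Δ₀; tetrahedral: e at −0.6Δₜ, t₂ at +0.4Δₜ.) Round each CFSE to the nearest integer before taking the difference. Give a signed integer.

Octahedral high-spin t₂g³ eg⁰: CFSE = -1.2 × 12185 = -14622 cm⁻¹.
Tetrahedral: e² t₂¹, CFSE = 2(−0.6) + 1(+0.4) = -0.8Δₜ = -0.8 × (4/9) × 12185 = -4332 cm⁻¹.
OSPE = -14622 − (-4332) = -10290 cm⁻¹.

-10290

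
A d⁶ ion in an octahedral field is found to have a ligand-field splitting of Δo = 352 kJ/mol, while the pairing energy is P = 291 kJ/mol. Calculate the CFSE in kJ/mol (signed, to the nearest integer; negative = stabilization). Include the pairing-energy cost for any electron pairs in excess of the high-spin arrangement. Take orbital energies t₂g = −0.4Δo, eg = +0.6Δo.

-263

Since Δo = 352 kJ/mol > P = 291 kJ/mol, the complex adopts the low-spin configuration.
Filling d⁶ accordingly: t₂g⁶ eg⁰.
Orbital CFSE = -2.4Δo = -2.4 × 352 = -845 kJ/mol.
Excess pairs vs high-spin: 3 − 1 = 2; pairing cost = +582 kJ/mol.
Net CFSE = -845 + 582 = -263 kJ/mol.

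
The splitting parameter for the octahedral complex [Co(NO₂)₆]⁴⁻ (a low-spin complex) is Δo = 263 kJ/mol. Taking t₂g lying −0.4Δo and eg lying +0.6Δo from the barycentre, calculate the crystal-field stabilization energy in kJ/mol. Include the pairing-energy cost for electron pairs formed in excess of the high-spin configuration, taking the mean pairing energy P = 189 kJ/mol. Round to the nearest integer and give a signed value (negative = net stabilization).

-284

Each NO₂⁻ contributes -1; 6 × (-1) = -6. With overall charge -4, Co is in the +2 oxidation state.
Co²⁺: group 9, so d-count = 9 − 2 = 7.
Configuration: t₂g⁶ eg¹.
Orbital CFSE = 6(-0.4) + 1(0.6) = -1.8Δo = -1.8 × 263 = -473 kJ/mol.
Relative to high-spin t₂g⁵ eg² (2 paired), the low-spin configuration has 1 additional pair, contributing +1 × 189 = +189 kJ/mol.
Combining: -473 + 189 = -284 kJ/mol.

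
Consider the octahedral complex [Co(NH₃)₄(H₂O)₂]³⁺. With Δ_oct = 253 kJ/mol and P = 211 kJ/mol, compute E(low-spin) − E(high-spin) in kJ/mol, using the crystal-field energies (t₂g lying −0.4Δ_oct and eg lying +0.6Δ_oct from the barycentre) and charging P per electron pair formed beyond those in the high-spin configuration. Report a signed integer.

Ligand charges: 4×(+0) from NH₃ and 2×(+0) from H₂O sum to +0; with overall charge +3, Co is +3.
Group 9 minus oxidation state +3 gives a d⁶ configuration for Co³⁺.
In the high-spin limit (t₂g⁴ eg²) the orbital term is -0.4Δ_oct = -101 kJ/mol, with no excess pairing.
Low-spin: t₂g⁶ eg⁰, orbital CFSE = -2.4Δ_oct = -607 kJ/mol; plus 2 excess pairs × P = +422 kJ/mol; total -185 kJ/mol.
The difference is -185 − (-101) = -84 kJ/mol, so low-spin lies lower.

-84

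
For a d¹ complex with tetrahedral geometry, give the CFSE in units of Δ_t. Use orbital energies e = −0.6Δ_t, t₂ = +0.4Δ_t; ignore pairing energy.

Tetrahedral splitting is small, so the complex is high-spin.
Configuration: e¹ t₂⁰.
CFSE = 1(-0.6Δ_t) + 0(0.4Δ_t) = -0.6Δ_t + 0.0Δ_t = -0.6Δ_t.

-0.6 Δ_t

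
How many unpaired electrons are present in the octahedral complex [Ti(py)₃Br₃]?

Ligand charges: 3×(+0) from py and 3×(-1) from Br⁻ sum to -3; with overall charge +0, Ti is +3.
Ti sits in group 4; removing 3 electrons leaves Ti³⁺ with 4 − 3 = 1 d electrons.
Configuration: t₂g¹ eg⁰, giving 1 unpaired electron.

1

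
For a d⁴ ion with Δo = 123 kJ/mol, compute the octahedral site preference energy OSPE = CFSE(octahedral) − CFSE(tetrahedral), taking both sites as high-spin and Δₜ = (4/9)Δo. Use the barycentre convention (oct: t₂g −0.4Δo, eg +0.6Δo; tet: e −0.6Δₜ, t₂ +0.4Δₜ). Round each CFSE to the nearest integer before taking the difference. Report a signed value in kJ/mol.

In an octahedral site d⁴ (HS) is t2g^3 e_g^1, giving CFSE(oct) = -0.6Δo = -74 kJ/mol.
Tetrahedral e^2 t2^2 gives -0.4Δₜ = -0.4 × (4/9) × 123 = -22 kJ/mol.
OSPE = CFSE(oct) − CFSE(tet) = -74 − (-22) = -52 kJ/mol.

-52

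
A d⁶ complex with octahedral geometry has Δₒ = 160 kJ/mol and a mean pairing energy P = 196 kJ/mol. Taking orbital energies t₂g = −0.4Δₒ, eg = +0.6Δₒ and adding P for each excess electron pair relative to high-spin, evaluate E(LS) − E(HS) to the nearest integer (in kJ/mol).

High-spin: t₂g⁴ eg², CFSE = -0.4Δₒ = -64 kJ/mol.
Low-spin t₂g⁶ eg⁰ gives -2.4Δₒ = -384 kJ/mol, but forming 2 extra pairs costs 2P = 392 kJ/mol, so E(LS) = -384 + 392 = 8 kJ/mol.
The difference is 8 − (-64) = 72 kJ/mol, so high-spin lies lower.

72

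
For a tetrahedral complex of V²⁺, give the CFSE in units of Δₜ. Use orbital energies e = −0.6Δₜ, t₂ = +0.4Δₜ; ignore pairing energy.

V is in group 5, so V²⁺ is d³ (5 − 2 = 3).
Tetrahedral splitting is small, so the complex is high-spin.
Configuration: e² t₂¹.
CFSE = 2(-0.6Δₜ) + 1(0.4Δₜ) = -1.2Δₜ + 0.4Δₜ = -0.8Δₜ.

-0.8 Δₜ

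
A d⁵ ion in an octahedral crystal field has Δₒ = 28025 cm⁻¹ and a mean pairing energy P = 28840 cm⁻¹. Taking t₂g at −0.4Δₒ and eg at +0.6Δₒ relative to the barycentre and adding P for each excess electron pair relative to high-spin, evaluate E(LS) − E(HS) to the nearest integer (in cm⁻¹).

1630

High-spin: t₂g³ eg², CFSE = 0.0Δₒ = 0 cm⁻¹.
For low-spin the configuration is t₂g⁵ eg⁰: orbital energy -2.0 × 28025 = -56050 cm⁻¹, and 2 additional pairs relative to high-spin add 57680 cm⁻¹, giving 1630 cm⁻¹.
The difference is 1630 − (0) = 1630 cm⁻¹, so high-spin lies lower.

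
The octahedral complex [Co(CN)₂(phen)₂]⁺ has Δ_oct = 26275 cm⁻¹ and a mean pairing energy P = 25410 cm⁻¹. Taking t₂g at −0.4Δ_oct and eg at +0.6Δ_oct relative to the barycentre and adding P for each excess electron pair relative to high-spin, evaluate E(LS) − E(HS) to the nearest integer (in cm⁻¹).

-1730

Ligand charges: 2×(-1) from CN⁻ and 2×(+0) from phen sum to -2; with overall charge +1, Co is +3.
Co³⁺: group 9, so d-count = 9 − 3 = 6.
High-spin d⁶ fills as t₂g⁴ eg² with CFSE 4(−0.4) + 2(+0.6) = -0.4Δ_oct = -10510 cm⁻¹.
Low-spin: t₂g⁶ eg⁰, orbital CFSE = -2.4Δ_oct = -63060 cm⁻¹; plus 2 excess pairs × P = +50820 cm⁻¹; total -12240 cm⁻¹.
The difference is -12240 − (-10510) = -1730 cm⁻¹, so low-spin lies lower.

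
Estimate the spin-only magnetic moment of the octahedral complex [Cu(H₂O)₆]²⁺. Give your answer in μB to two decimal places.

H₂O is neutral, so the +2 overall charge sits on Cu: oxidation state +2.
Cu²⁺: group 11, so d-count = 11 − 2 = 9.
For octahedral d⁹ the high- and low-spin configurations coincide.
Configuration: t₂g⁶ eg³ → 1 unpaired electron.
μ(spin-only) = √[1(1+2)] = √3 ≈ 1.73 μB.

1.73 μB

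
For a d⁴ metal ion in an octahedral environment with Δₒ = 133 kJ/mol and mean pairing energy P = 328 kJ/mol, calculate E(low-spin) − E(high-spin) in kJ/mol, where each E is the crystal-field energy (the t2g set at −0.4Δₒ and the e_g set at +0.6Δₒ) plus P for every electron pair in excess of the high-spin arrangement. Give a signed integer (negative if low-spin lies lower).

195

High-spin: t2g^3 e_g^1, CFSE = -0.6Δₒ = -80 kJ/mol.
Low-spin t2g^4 e_g^0 gives -1.6Δₒ = -213 kJ/mol, but forming 1 extra pair costs 1P = 328 kJ/mol, so E(LS) = -213 + 328 = 115 kJ/mol.
E(LS) − E(HS) = 115 − (-80) = 195 kJ/mol.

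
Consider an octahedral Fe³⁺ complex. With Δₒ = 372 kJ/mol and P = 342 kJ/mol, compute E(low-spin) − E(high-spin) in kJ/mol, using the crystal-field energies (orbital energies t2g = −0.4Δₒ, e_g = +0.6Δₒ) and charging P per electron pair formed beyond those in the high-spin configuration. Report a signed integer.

Group 8 minus oxidation state +3 gives a d⁵ configuration for Fe³⁺.
In the high-spin limit (t2g^3 e_g^2) the orbital term is 0.0Δₒ = 0 kJ/mol, with no excess pairing.
Low-spin: t2g^5 e_g^0, orbital CFSE = -2.0Δₒ = -744 kJ/mol; plus 2 excess pairs × P = +684 kJ/mol; total -60 kJ/mol.
E(LS) − E(HS) = -60 − (0) = -60 kJ/mol.

-60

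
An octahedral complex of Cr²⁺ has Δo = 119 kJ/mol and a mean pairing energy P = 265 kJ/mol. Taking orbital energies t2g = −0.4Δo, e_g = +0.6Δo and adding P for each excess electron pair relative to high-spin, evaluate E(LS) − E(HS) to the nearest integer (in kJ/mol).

Group 6 minus oxidation state +2 gives a d⁴ configuration for Cr²⁺.
High-spin: t2g^3 e_g^1, CFSE = -0.6Δo = -71 kJ/mol.
For low-spin the configuration is t2g^4 e_g^0: orbital energy -1.6 × 119 = -190 kJ/mol, and 1 additional pair relative to high-spin adds 265 kJ/mol, giving 75 kJ/mol.
Thus E(LS) − E(HS) = 146 kJ/mol.

146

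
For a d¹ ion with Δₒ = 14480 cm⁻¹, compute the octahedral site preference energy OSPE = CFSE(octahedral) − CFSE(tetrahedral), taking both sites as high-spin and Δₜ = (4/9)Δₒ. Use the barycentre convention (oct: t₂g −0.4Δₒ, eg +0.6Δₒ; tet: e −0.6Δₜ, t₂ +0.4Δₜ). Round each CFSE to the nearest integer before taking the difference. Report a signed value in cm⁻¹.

In an octahedral site d¹ (HS) is t2g^1 e_g^0, giving CFSE(oct) = -0.4Δₒ = -5792 cm⁻¹.
Tetrahedral e^1 t2^0 gives -0.6Δₜ = -0.6 × (4/9) × 14480 = -3861 cm⁻¹.
OSPE = -5792 − (-3861) = -1931 cm⁻¹.

-1931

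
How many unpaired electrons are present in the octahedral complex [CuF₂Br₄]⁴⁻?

1

Ligand charges: 2×(-1) from F⁻ and 4×(-1) from Br⁻ sum to -6; with overall charge -4, Cu is +2.
Group 11 minus oxidation state +2 gives a d⁹ configuration for Cu²⁺.
Configuration: t₂g⁶ eg³, giving 1 unpaired electron.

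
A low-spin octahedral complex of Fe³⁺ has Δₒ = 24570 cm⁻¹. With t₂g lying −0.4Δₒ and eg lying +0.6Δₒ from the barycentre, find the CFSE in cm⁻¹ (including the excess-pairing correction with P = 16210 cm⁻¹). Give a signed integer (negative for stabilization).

Fe sits in group 8; removing 3 electrons leaves Fe³⁺ with 8 − 3 = 5 d electrons.
Electron filling gives t₂g⁵ eg⁰.
The orbital stabilization is -2.0Δₒ = -2.0 × 24570 = -49140 cm⁻¹.
Relative to high-spin t₂g³ eg² (0 paired), the low-spin configuration has 2 additional pairs, contributing +2 × 16210 = +32420 cm⁻¹.
Overall CFSE = -49140 + 32420 = -16720 cm⁻¹.

-16720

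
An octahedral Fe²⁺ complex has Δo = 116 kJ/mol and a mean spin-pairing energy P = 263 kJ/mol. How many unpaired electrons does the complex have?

Fe²⁺: group 8, so d-count = 8 − 2 = 6.
With Δo < P the complex is high-spin.
That gives t₂g⁴ eg².
Unpaired electrons: 4.

4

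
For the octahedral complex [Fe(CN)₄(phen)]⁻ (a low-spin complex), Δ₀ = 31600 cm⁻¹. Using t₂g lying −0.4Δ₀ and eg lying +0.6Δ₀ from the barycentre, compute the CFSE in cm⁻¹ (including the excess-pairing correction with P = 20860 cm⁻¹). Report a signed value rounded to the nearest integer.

-21480

Ligand charges: 4×(-1) from CN⁻ and 1×(+0) from phen sum to -4; with overall charge -1, Fe is +3.
Group 8 minus oxidation state +3 gives a d⁵ configuration for Fe³⁺.
The d⁵ electrons fill as t₂g⁵ eg⁰.
CFSE(orbital) = 5×(-0.4Δ₀) + 0×(0.6Δ₀) = -2.0Δ₀; with Δ₀ = 31600 cm⁻¹ that is -63200 cm⁻¹.
Pairing penalty: 2 pairs vs 0 in the high-spin reference → 2 extra × P = 41720 cm⁻¹.
Net CFSE = -63200 + 41720 = -21480 cm⁻¹.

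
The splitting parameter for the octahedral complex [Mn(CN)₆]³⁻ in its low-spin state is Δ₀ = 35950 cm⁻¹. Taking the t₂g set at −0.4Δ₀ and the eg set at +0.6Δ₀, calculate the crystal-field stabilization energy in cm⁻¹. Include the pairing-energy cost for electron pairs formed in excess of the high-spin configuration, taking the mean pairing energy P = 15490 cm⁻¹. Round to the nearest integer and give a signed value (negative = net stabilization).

Each CN⁻ contributes -1; 6 × (-1) = -6. With overall charge -3, Mn is in the +3 oxidation state.
Group 7 minus oxidation state +3 gives a d⁴ configuration for Mn³⁺.
Configuration: t₂g⁴ eg⁰.
Orbital CFSE = 4(-0.4) + 0(0.6) = -1.6Δ₀ = -1.6 × 35950 = -57520 cm⁻¹.
High-spin d⁴ would be t₂g³ eg¹ with 0 pairs; low-spin has 1, so 1 excess pair costs +1P = +15490 cm⁻¹.
Overall CFSE = -57520 + 15490 = -42030 cm⁻¹.

-42030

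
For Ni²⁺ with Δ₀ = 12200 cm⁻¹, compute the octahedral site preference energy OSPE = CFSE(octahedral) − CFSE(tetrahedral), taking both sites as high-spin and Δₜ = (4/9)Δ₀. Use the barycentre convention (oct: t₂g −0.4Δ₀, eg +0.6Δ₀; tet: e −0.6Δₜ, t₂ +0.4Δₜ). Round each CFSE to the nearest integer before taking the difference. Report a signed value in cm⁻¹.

-10302

Ni²⁺: group 10, so d-count = 10 − 2 = 8.
Octahedral high-spin t₂g⁶ eg²: CFSE = -1.2 × 12200 = -14640 cm⁻¹.
Tetrahedral e⁴ t₂⁴ gives -0.8Δₜ = -0.8 × (4/9) × 12200 = -4338 cm⁻¹.
OSPE = CFSE(oct) − CFSE(tet) = -14640 − (-4338) = -10302 cm⁻¹.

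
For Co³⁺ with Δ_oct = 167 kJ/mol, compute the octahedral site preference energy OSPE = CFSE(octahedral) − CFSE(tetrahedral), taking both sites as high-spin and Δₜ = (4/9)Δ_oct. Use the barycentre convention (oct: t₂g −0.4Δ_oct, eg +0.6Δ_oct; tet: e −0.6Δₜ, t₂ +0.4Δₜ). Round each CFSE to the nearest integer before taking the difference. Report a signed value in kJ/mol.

-22

Group 9 minus oxidation state +3 gives a d⁶ configuration for Co³⁺.
In an octahedral site d⁶ (HS) is t2g^4 e_g^2, giving CFSE(oct) = -0.4Δ_oct = -67 kJ/mol.
In a tetrahedral site the filling is e^3 t2^3: CFSE(tet) = -0.6Δₜ = -0.6 × (4/9)(167) = -45 kJ/mol.
OSPE = CFSE(oct) − CFSE(tet) = -67 − (-45) = -22 kJ/mol.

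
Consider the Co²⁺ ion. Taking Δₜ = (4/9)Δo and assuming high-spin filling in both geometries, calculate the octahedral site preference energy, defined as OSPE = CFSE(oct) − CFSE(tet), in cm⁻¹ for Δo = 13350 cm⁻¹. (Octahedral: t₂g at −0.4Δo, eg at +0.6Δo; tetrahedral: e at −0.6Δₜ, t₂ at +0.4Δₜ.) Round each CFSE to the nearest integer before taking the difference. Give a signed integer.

Group 9 minus oxidation state +2 gives a d⁷ configuration for Co²⁺.
Octahedral high-spin t2g^5 e_g^2: CFSE = -0.8 × 13350 = -10680 cm⁻¹.
Tetrahedral e^4 t2^3 gives -1.2Δₜ = -1.2 × (4/9) × 13350 = -7120 cm⁻¹.
OSPE = -10680 − (-7120) = -3560 cm⁻¹.

-3560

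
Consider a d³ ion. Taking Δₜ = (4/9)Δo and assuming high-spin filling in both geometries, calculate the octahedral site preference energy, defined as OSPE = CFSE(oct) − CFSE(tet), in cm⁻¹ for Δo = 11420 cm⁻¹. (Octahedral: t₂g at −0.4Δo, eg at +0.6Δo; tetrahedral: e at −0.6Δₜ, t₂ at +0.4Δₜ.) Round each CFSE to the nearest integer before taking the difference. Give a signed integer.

Octahedral high-spin t2g^3 e_g^0: CFSE = -1.2 × 11420 = -13704 cm⁻¹.
In a tetrahedral site the filling is e^2 t2^1: CFSE(tet) = -0.8Δₜ = -0.8 × (4/9)(11420) = -4060 cm⁻¹.
OSPE = CFSE(oct) − CFSE(tet) = -13704 − (-4060) = -9644 cm⁻¹.

-9644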